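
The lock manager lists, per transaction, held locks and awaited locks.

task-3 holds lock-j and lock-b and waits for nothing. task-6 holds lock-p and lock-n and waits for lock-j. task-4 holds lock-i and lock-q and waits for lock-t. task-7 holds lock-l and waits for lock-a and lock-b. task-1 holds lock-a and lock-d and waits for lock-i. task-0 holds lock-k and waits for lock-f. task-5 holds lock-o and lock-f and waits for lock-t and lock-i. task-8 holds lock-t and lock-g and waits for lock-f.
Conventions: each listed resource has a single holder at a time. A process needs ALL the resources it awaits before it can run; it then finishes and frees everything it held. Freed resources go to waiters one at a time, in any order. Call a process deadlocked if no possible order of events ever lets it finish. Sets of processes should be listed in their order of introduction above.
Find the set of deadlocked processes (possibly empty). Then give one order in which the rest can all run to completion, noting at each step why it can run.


Deadlocked set: task-4, task-7, task-1, task-0, task-5 and task-8.
Key observation: the wait chain closes on itself along task-4 -> task-8 -> task-5 -> task-4; task-7, task-1 and task-0 wait into the deadlock from upstream.
The rest can finish in the order task-3, task-6.
Verifying each step:
  run task-3 (it waits on nothing); releases lock-j and lock-b
  task-6: everything it awaited (lock-j) is free; runs, freeing lock-p and lock-n


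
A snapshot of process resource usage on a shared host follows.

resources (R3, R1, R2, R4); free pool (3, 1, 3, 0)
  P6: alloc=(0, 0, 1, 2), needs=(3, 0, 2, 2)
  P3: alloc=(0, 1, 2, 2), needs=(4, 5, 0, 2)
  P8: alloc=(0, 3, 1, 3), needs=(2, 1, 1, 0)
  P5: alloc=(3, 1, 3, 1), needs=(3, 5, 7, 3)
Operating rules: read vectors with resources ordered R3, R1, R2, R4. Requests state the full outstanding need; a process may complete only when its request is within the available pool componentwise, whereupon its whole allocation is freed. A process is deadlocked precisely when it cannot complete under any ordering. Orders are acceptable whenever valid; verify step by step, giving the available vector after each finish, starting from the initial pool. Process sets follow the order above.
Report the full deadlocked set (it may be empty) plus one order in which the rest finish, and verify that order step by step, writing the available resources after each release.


Deadlocked: P3 and P5.
Key observation: no order helps: past P8, P6, the free pool tops out at (3, 4, 5, 5), below what each blocked process needs in R1.
One completion order for the rest: P8, P6. Walking it through:
  pool = (3, 1, 3, 0)
  run P8 (needs (2, 1, 1, 0), free (3, 1, 3, 0)); after release of (0, 3, 1, 3) the pool is (3, 4, 4, 3)
  run P6 (needs (3, 0, 2, 2), free (3, 4, 4, 3)); after release of (0, 0, 1, 2) the pool is (3, 4, 5, 5)
The blocked processes can never fit:
  P3 still needs (4, 5, 0, 2) but only (3, 4, 5, 5) is free — short on R3 and R1
  P5 still needs (3, 5, 7, 3) but only (3, 4, 5, 5) is free — short on R1 and R2


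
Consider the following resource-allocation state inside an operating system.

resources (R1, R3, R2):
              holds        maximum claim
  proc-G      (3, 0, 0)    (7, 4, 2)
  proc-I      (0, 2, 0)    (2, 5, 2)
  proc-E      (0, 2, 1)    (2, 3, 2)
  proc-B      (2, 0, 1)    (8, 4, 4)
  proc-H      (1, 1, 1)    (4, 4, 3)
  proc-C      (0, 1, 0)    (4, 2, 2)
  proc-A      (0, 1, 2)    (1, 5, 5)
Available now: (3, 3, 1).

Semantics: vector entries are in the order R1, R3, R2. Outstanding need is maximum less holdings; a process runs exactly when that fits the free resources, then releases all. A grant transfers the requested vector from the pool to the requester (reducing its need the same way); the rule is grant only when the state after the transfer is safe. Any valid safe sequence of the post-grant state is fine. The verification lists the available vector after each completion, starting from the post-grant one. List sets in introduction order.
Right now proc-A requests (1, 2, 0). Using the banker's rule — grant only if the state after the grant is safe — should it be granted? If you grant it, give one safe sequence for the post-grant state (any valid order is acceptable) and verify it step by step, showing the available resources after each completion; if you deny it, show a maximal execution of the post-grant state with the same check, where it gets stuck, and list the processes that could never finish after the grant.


DENY — the pretend-granted state is unsafe.
Key observation: after proc-E, proc-I the pool peaks at (2, 5, 2), and each blocked process is short somewhere: proc-G on R1; proc-B on R1, R2; proc-H on R1; proc-C on R1; proc-A on R2.
After a pretend grant, a maximal execution: proc-E, proc-I — then nothing else fits. Walking it through:
  pool = (2, 1, 1)
  proc-E: need (2, 1, 1) fits (2, 1, 1); releases (0, 2, 1), pool now (2, 3, 2)
  proc-I: need (2, 3, 2) fits (2, 3, 2); releases (0, 2, 0), pool now (2, 5, 2)
  proc-G still needs (4, 4, 2) but only (2, 5, 2) is free — short on R1
  proc-B still needs (6, 4, 3) but only (2, 5, 2) is free — short on R1 and R2
  proc-H still needs (3, 3, 2) but only (2, 5, 2) is free — short on R1
  proc-C still needs (4, 1, 2) but only (2, 5, 2) is free — short on R1
  proc-A still needs (0, 2, 3) but only (2, 5, 2) is free — short on R2
Post-grant, the permanently blocked set is proc-G, proc-B, proc-H, proc-C and proc-A.


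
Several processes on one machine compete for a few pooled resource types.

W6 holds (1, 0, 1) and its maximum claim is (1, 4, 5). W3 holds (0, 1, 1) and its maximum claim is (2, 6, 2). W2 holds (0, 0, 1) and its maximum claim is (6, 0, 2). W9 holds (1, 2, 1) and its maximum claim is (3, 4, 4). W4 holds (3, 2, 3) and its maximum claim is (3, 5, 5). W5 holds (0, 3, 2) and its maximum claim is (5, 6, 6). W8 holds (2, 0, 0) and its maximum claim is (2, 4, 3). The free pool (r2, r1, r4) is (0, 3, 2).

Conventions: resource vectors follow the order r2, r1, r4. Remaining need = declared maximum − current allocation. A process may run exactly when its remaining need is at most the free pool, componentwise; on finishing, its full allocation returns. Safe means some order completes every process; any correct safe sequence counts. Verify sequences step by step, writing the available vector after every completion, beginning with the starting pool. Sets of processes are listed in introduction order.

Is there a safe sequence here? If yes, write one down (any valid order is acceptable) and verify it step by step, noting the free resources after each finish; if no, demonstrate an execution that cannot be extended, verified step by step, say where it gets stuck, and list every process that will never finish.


SAFE. One safe sequence: W4, W9, W8, W6, W2, W3, W5.
Key observation: reading the order forward, W4 is the first process whose need (0, 3, 2) meets the free pool (0, 3, 2) exactly on a resource it requests.
Check, step by step:
  pool = (0, 3, 2)
  W4: need (0, 3, 2) fits (0, 3, 2); releases (3, 2, 3), pool now (3, 5, 5)
  W9: need (2, 2, 3) fits (3, 5, 5); releases (1, 2, 1), pool now (4, 7, 6)
  W8: need (0, 4, 3) fits (4, 7, 6); releases (2, 0, 0), pool now (6, 7, 6)
  W6: need (0, 4, 4) fits (6, 7, 6); releases (1, 0, 1), pool now (7, 7, 7)
  W2: need (6, 0, 1) fits (7, 7, 7); releases (0, 0, 1), pool now (7, 7, 8)
  W3: need (2, 5, 1) fits (7, 7, 8); releases (0, 1, 1), pool now (7, 8, 9)
  W5: need (5, 3, 4) fits (7, 8, 9); releases (0, 3, 2), pool now (7, 11, 11)


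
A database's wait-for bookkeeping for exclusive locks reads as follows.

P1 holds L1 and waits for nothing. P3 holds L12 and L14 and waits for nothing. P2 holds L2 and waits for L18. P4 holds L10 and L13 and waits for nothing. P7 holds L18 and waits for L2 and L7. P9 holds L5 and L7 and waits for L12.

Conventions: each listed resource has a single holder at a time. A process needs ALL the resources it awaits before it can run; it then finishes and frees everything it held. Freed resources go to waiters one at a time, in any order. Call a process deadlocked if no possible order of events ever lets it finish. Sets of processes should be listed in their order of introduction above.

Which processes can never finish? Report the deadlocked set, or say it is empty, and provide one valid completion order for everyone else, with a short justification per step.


Deadlocked: P2 and P7.
Key observation: the knot is the closed ring of waits P2 -> P7 -> P2; no other process is dragged down with it.
The rest can finish in the order P3, P9, P4, P1.
Check, step by step:
  P3 waits on nothing -> runs at once and releases L12 and L14
  run P9 (all its waits — L12 — are resolved); releases L5 and L7
  P4 waits on nothing -> runs at once and releases L10 and L13
  P1 waits on nothing -> runs at once and releases L1


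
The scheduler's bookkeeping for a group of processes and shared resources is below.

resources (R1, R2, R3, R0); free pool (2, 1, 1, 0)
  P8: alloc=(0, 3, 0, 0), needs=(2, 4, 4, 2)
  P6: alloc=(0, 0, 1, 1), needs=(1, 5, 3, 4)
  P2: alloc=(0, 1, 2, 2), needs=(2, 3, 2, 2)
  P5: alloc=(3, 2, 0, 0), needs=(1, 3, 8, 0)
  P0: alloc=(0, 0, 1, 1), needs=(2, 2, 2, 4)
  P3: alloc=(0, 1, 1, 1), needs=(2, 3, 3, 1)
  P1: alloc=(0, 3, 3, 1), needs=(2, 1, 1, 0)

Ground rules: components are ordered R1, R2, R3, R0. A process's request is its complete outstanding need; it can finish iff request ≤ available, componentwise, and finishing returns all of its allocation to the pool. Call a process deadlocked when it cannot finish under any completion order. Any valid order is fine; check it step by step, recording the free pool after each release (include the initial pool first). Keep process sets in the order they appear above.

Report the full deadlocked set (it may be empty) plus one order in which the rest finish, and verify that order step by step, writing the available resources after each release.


No process is deadlocked.
Key observation: P1 fits the free pool immediately, and its release cascades until everyone finishes.
A valid finishing order for the others: P1, P3, P2, P8, P0, P6, P5. Step-by-step check:
  pool = (2, 1, 1, 0)
  run P1 (needs (2, 1, 1, 0), free (2, 1, 1, 0)); after release of (0, 3, 3, 1) the pool is (2, 4, 4, 1)
  run P3 (needs (2, 3, 3, 1), free (2, 4, 4, 1)); after release of (0, 1, 1, 1) the pool is (2, 5, 5, 2)
  run P2 (needs (2, 3, 2, 2), free (2, 5, 5, 2)); after release of (0, 1, 2, 2) the pool is (2, 6, 7, 4)
  run P8 (needs (2, 4, 4, 2), free (2, 6, 7, 4)); after release of (0, 3, 0, 0) the pool is (2, 9, 7, 4)
  run P0 (needs (2, 2, 2, 4), free (2, 9, 7, 4)); after release of (0, 0, 1, 1) the pool is (2, 9, 8, 5)
  run P6 (needs (1, 5, 3, 4), free (2, 9, 8, 5)); after release of (0, 0, 1, 1) the pool is (2, 9, 9, 6)
  run P5 (needs (1, 3, 8, 0), free (2, 9, 9, 6)); after release of (3, 2, 0, 0) the pool is (5, 11, 9, 6)


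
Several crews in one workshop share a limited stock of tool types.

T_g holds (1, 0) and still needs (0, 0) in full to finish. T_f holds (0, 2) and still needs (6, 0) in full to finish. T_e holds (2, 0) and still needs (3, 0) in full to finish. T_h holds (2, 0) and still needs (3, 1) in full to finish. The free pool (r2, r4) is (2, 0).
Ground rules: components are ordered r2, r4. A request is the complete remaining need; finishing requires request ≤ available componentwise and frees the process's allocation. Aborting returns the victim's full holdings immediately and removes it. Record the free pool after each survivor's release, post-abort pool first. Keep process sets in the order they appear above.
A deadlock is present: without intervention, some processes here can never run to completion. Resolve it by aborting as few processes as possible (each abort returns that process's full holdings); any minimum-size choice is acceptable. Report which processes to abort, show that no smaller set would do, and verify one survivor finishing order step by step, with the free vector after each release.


Abort T_f.
Key observation: before aborting T_f, T_h was permanently blocked — no order could ever run it; afterwards it completes at step 3.
Minimality: the empty abort set fails — the state is deadlocked as it stands.
Survivors finish in the order: T_g, T_e, T_h. Step-by-step check (pool after the aborts first):
  pool = (2, 2)
  run T_g (needs (0, 0), free (2, 2)); after release of (1, 0) the pool is (3, 2)
  run T_e (needs (3, 0), free (3, 2)); after release of (2, 0) the pool is (5, 2)
  run T_h (needs (3, 1), free (5, 2)); after release of (2, 0) the pool is (7, 2)


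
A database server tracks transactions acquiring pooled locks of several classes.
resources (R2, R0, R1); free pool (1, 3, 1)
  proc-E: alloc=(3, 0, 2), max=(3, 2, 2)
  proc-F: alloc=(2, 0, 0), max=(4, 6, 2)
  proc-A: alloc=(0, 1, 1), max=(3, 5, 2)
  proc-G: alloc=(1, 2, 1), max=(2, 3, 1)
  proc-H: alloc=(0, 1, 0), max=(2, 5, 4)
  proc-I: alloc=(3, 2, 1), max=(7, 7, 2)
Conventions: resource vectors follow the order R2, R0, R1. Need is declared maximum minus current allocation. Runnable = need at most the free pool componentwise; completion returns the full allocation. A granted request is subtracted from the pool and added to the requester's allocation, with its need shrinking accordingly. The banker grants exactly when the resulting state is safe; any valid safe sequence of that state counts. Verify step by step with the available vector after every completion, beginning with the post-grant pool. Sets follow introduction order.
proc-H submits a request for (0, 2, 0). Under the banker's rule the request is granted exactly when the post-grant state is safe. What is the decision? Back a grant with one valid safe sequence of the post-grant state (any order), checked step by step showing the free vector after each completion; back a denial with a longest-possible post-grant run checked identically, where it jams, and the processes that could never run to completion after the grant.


GRANT: granting preserves safety; a valid post-grant sequence is proc-G, proc-E, proc-H, proc-I, proc-A, proc-F.
Key observation: the grant leaves (1, 1, 1) free — enough for proc-G, whose release restarts the cascade.
Check on the post-grant state, step by step:
  pool = (1, 1, 1)
  proc-G: need (1, 1, 0) fits (1, 1, 1); releases (1, 2, 1), pool now (2, 3, 2)
  proc-E: need (0, 2, 0) fits (2, 3, 2); releases (3, 0, 2), pool now (5, 3, 4)
  proc-H: need (2, 2, 4) fits (5, 3, 4); releases (0, 3, 0), pool now (5, 6, 4)
  proc-I: need (4, 5, 1) fits (5, 6, 4); releases (3, 2, 1), pool now (8, 8, 5)
  proc-A: need (3, 4, 1) fits (8, 8, 5); releases (0, 1, 1), pool now (8, 9, 6)
  proc-F: need (2, 6, 2) fits (8, 9, 6); releases (2, 0, 0), pool now (10, 9, 6)


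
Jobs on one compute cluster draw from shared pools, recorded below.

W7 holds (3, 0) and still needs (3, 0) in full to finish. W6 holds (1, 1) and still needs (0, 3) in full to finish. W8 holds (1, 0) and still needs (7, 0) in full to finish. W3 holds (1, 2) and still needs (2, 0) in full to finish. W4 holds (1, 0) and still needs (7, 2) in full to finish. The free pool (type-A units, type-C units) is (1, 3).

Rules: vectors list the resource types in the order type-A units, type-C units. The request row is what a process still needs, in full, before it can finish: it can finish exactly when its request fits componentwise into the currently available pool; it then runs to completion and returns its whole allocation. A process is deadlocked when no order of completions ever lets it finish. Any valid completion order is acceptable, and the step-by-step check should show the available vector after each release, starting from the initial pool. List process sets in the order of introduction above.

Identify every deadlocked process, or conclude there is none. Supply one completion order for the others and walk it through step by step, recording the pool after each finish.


The deadlocked set is W8 and W4.
Key observation: even finishing W6, W3, W7 leaves just (6, 6) free — too little type-A units for any of the remaining processes.
The rest can finish in the order W6, W3, W7. Walking it through:
  pool = (1, 3)
  W6 needs (0, 3) <= (1, 3) -> finishes; pool += (1, 1) = (2, 4)
  W3 needs (2, 0) <= (2, 4) -> finishes; pool += (1, 2) = (3, 6)
  W7 needs (3, 0) <= (3, 6) -> finishes; pool += (3, 0) = (6, 6)
None of the blocked processes ever fits:
  W8 cannot run: need (7, 0) vs free (6, 6) (insufficient type-A units)
  W4 cannot run: need (7, 2) vs free (6, 6) (insufficient type-A units)


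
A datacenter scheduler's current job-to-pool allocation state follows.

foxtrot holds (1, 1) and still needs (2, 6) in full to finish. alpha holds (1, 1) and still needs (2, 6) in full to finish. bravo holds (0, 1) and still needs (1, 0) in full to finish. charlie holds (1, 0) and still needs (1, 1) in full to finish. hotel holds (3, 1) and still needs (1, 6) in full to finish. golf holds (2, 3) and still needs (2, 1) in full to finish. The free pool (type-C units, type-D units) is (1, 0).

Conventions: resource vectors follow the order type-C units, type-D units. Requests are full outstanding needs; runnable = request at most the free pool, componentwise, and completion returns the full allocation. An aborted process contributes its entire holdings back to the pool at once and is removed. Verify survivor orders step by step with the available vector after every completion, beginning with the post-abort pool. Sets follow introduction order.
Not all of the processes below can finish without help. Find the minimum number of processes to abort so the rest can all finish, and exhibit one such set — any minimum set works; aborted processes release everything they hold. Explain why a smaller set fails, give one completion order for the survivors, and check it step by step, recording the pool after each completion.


The answer: abort foxtrot and alpha.
Key observation: no ordering could ever have run hotel before the abort of foxtrot and alpha; with (2, 2) back in the pool it fits at step 4.
No one abort is enough; case by case: foxtrot alone leaves alpha blocked (short on type-D units); alpha alone leaves foxtrot blocked (short on type-D units); bravo alone leaves foxtrot blocked (short on type-D units); charlie alone leaves foxtrot blocked (short on type-D units); hotel alone leaves foxtrot blocked (short on type-D units); golf alone leaves foxtrot blocked (short on type-D units).
The survivors complete as bravo, charlie, golf, hotel. Verifying each step (starting from the post-abort pool):
  pool = (3, 2)
  bravo needs (1, 0) <= (3, 2) -> finishes; pool += (0, 1) = (3, 3)
  charlie needs (1, 1) <= (3, 3) -> finishes; pool += (1, 0) = (4, 3)
  golf needs (2, 1) <= (4, 3) -> finishes; pool += (2, 3) = (6, 6)
  hotel needs (1, 6) <= (6, 6) -> finishes; pool += (3, 1) = (9, 7)


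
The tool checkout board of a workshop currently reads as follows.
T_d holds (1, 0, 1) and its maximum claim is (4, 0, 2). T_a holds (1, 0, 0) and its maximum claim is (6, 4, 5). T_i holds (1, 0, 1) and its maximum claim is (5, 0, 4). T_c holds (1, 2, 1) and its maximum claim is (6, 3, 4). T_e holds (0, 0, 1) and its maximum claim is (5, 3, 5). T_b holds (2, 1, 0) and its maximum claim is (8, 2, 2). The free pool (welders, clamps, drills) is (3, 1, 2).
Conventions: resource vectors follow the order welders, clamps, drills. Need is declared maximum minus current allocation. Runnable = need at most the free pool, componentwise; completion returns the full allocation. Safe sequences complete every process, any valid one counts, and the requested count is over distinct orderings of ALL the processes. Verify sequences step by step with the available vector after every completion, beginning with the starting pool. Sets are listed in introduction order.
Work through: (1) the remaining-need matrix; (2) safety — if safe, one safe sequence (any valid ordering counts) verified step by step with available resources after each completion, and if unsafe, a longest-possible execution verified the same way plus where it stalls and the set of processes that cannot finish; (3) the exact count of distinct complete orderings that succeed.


(1) Need matrix, components ordered welders, clamps, drills:
  T_d: (3, 0, 1)
  T_a: (5, 4, 5)
  T_i: (4, 0, 3)
  T_c: (5, 1, 3)
  T_e: (5, 3, 4)
  T_b: (6, 1, 2)
(2) SAFE. One safe sequence: T_d, T_i, T_c, T_b, T_e, T_a.
Key observation: the order's first zero-slack moment is T_d ((3, 0, 1) needed, (3, 1, 2) free — a requested resource with nothing to spare).
Verifying each step:
  pool = (3, 1, 2)
  T_d: need (3, 0, 1) fits (3, 1, 2); releases (1, 0, 1), pool now (4, 1, 3)
  T_i: need (4, 0, 3) fits (4, 1, 3); releases (1, 0, 1), pool now (5, 1, 4)
  T_c: need (5, 1, 3) fits (5, 1, 4); releases (1, 2, 1), pool now (6, 3, 5)
  T_b: need (6, 1, 2) fits (6, 3, 5); releases (2, 1, 0), pool now (8, 4, 5)
  T_e: need (5, 3, 4) fits (8, 4, 5); releases (0, 0, 1), pool now (8, 4, 6)
  T_a: need (5, 4, 5) fits (8, 4, 6); releases (1, 0, 0), pool now (9, 4, 6)
(3) Precisely 3 of the possible complete orderings are safe sequences.


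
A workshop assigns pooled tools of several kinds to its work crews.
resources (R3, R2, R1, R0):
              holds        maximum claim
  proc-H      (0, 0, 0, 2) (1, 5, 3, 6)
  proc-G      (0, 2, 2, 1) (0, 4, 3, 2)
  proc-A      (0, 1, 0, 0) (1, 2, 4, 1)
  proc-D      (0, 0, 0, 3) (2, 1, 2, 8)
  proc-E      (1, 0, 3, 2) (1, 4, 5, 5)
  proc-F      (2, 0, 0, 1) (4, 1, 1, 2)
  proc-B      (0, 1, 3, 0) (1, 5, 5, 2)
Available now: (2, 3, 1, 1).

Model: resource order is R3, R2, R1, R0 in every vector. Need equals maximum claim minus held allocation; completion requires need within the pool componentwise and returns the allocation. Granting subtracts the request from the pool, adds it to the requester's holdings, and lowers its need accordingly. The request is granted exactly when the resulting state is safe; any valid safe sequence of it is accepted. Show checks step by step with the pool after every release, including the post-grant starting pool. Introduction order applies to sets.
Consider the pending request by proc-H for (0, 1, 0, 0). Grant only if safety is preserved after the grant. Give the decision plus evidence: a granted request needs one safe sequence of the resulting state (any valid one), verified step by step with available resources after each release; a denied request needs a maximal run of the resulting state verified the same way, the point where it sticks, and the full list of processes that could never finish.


GRANT. The post-grant state is safe; one safe sequence: proc-G, proc-B, proc-F, proc-A, proc-E, proc-D, proc-H.
Key observation: after the grant the pool drops to (2, 2, 1, 1), which still lets proc-G finish first and unwind the rest.
Verifying the post-grant state step by step:
  pool = (2, 2, 1, 1)
  run proc-G (needs (0, 2, 1, 1), free (2, 2, 1, 1)); after release of (0, 2, 2, 1) the pool is (2, 4, 3, 2)
  run proc-B (needs (1, 4, 2, 2), free (2, 4, 3, 2)); after release of (0, 1, 3, 0) the pool is (2, 5, 6, 2)
  run proc-F (needs (2, 1, 1, 1), free (2, 5, 6, 2)); after release of (2, 0, 0, 1) the pool is (4, 5, 6, 3)
  run proc-A (needs (1, 1, 4, 1), free (4, 5, 6, 3)); after release of (0, 1, 0, 0) the pool is (4, 6, 6, 3)
  run proc-E (needs (0, 4, 2, 3), free (4, 6, 6, 3)); after release of (1, 0, 3, 2) the pool is (5, 6, 9, 5)
  run proc-D (needs (2, 1, 2, 5), free (5, 6, 9, 5)); after release of (0, 0, 0, 3) the pool is (5, 6, 9, 8)
  run proc-H (needs (1, 4, 3, 4), free (5, 6, 9, 8)); after release of (0, 1, 0, 2) the pool is (5, 7, 9, 10)


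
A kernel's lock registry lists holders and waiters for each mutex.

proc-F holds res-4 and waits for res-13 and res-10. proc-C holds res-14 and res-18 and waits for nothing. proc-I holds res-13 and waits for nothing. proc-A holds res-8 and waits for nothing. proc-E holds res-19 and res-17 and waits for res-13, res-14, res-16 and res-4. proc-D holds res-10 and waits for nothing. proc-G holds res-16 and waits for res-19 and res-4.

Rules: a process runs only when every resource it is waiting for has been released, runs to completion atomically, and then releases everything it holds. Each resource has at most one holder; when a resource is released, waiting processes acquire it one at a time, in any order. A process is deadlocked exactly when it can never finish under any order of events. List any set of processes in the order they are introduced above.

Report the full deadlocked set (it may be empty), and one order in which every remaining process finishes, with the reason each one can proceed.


Deadlocked set: proc-E and proc-G.
Key observation: the wait chain closes on itself along proc-E -> proc-G -> proc-E; no other process is dragged down with it.
The rest can finish in the order proc-C, proc-A, proc-I, proc-D, proc-F.
Check, step by step:
  proc-C waits on nothing -> runs at once and releases res-14 and res-18
  proc-A waits on nothing -> runs at once and releases res-8
  proc-I waits on nothing -> runs at once and releases res-13
  proc-D waits on nothing -> runs at once and releases res-10
  run proc-F (all its waits — res-13 and res-10 — are resolved); releases res-4


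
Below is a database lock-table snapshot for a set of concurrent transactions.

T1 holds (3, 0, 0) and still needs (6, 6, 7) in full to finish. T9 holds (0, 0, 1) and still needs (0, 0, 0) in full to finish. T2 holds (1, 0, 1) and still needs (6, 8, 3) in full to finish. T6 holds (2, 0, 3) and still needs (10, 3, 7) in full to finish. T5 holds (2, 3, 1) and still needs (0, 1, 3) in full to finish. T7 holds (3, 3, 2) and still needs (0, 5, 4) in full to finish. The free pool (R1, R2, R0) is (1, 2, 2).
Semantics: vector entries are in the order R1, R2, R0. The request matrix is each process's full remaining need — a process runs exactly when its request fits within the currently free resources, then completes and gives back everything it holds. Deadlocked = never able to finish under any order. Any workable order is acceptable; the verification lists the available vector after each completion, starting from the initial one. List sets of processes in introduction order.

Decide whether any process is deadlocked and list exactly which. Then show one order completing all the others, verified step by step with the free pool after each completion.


Nothing here is deadlocked.
Key observation: beginning at T9, releases accumulate fast enough that every process eventually fits.
One completion order for the rest: T9, T5, T7, T2, T1, T6. Check, step by step:
  pool = (1, 2, 2)
  T9 needs (0, 0, 0) <= (1, 2, 2) -> finishes; pool += (0, 0, 1) = (1, 2, 3)
  T5 needs (0, 1, 3) <= (1, 2, 3) -> finishes; pool += (2, 3, 1) = (3, 5, 4)
  T7 needs (0, 5, 4) <= (3, 5, 4) -> finishes; pool += (3, 3, 2) = (6, 8, 6)
  T2 needs (6, 8, 3) <= (6, 8, 6) -> finishes; pool += (1, 0, 1) = (7, 8, 7)
  T1 needs (6, 6, 7) <= (7, 8, 7) -> finishes; pool += (3, 0, 0) = (10, 8, 7)
  T6 needs (10, 3, 7) <= (10, 8, 7) -> finishes; pool += (2, 0, 3) = (12, 8, 10)


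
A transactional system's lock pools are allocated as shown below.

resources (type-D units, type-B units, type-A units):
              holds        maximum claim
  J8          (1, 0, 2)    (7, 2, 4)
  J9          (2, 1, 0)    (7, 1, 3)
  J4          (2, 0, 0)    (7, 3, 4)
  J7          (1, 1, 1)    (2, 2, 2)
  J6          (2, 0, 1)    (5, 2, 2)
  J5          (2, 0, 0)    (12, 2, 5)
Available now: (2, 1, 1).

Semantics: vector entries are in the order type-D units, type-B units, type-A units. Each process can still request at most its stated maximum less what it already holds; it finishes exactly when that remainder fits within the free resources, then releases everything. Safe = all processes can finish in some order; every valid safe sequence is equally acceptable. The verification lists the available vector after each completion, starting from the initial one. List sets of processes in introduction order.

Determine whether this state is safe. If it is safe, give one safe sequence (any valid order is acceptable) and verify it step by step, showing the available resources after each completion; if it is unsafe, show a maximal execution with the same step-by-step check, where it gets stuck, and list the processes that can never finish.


The state is SAFE; one workable sequence: J7, J6, J9, J8, J4, J5.
Key observation: the first exact fit in this order is J7 — it needs (1, 1, 1) with (2, 1, 1) free, meeting a requested resource to the last unit.
Step-by-step check:
  pool = (2, 1, 1)
  J7: need (1, 1, 1) fits (2, 1, 1); releases (1, 1, 1), pool now (3, 2, 2)
  J6: need (3, 2, 1) fits (3, 2, 2); releases (2, 0, 1), pool now (5, 2, 3)
  J9: need (5, 0, 3) fits (5, 2, 3); releases (2, 1, 0), pool now (7, 3, 3)
  J8: need (6, 2, 2) fits (7, 3, 3); releases (1, 0, 2), pool now (8, 3, 5)
  J4: need (5, 3, 4) fits (8, 3, 5); releases (2, 0, 0), pool now (10, 3, 5)
  J5: need (10, 2, 5) fits (10, 3, 5); releases (2, 0, 0), pool now (12, 3, 5)


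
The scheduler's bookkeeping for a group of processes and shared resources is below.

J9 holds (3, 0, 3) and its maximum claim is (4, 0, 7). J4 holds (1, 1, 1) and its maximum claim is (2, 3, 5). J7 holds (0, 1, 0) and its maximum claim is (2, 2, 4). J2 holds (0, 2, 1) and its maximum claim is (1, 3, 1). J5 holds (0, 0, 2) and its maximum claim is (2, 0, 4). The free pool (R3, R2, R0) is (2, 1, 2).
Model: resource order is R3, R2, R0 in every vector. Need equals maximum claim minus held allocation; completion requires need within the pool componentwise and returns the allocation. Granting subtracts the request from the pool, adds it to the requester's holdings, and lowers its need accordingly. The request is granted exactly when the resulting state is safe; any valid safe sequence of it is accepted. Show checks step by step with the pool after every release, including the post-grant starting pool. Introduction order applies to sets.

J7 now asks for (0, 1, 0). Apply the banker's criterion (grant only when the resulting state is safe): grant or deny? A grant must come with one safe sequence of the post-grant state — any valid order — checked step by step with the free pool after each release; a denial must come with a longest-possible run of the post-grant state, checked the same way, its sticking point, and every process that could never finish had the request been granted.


GRANT: granting preserves safety; a valid post-grant sequence is J5, J9, J7, J4, J2.
Key observation: (2, 0, 2) free after granting still covers J5 first, and each release covers the next.
Step-by-step check of the post-grant state:
  pool = (2, 0, 2)
  run J5 (needs (2, 0, 2), free (2, 0, 2)); after release of (0, 0, 2) the pool is (2, 0, 4)
  run J9 (needs (1, 0, 4), free (2, 0, 4)); after release of (3, 0, 3) the pool is (5, 0, 7)
  run J7 (needs (2, 0, 4), free (5, 0, 7)); after release of (0, 2, 0) the pool is (5, 2, 7)
  run J4 (needs (1, 2, 4), free (5, 2, 7)); after release of (1, 1, 1) the pool is (6, 3, 8)
  run J2 (needs (1, 1, 0), free (6, 3, 8)); after release of (0, 2, 1) the pool is (6, 5, 9)


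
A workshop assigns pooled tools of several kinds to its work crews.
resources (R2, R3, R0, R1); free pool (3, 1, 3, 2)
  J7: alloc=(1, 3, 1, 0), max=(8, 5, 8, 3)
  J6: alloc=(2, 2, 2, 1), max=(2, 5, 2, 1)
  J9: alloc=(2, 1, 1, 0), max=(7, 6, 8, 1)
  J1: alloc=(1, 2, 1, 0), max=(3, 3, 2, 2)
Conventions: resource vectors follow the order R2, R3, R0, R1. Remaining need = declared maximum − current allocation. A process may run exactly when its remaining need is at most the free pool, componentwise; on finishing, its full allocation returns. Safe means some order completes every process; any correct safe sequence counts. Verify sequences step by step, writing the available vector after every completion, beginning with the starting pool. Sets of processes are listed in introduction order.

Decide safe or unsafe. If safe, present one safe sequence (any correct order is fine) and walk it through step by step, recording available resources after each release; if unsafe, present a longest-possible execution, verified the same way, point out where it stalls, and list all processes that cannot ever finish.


UNSAFE — no complete ordering exists.
Key observation: no order helps: past J1, J6, the free pool tops out at (6, 5, 6, 3), below what each blocked process needs in R0.
A maximal execution: J1, J6 — then nothing else fits. Step-by-step check:
  pool = (3, 1, 3, 2)
  J1: need (2, 1, 1, 2) fits (3, 1, 3, 2); releases (1, 2, 1, 0), pool now (4, 3, 4, 2)
  J6: need (0, 3, 0, 0) fits (4, 3, 4, 2); releases (2, 2, 2, 1), pool now (6, 5, 6, 3)
  J7 cannot run: need (7, 2, 7, 3) vs free (6, 5, 6, 3) (insufficient R2 and R0)
  J9 cannot run: need (5, 5, 7, 1) vs free (6, 5, 6, 3) (insufficient R0)
Never able to finish: J7 and J9.


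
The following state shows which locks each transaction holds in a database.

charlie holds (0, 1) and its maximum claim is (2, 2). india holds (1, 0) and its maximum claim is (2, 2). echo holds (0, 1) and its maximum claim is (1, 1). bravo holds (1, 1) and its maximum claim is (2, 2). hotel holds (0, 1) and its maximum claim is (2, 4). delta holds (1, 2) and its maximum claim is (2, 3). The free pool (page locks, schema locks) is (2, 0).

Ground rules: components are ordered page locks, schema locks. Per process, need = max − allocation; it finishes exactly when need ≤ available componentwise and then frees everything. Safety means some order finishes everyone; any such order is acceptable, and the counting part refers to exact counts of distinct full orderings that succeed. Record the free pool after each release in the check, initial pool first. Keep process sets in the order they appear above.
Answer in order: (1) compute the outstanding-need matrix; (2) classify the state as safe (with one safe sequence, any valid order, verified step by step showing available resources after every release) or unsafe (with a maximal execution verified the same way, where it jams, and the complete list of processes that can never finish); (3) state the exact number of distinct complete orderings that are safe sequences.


(1) Outstanding need per process (order page locks, schema locks):
  charlie: (2, 1)
  india: (1, 2)
  echo: (1, 0)
  bravo: (1, 1)
  hotel: (2, 3)
  delta: (1, 1)
(2) SAFE. One safe sequence: echo, bravo, delta, charlie, india, hotel.
Key observation: bravo marks the first exact bind of the order: its need (1, 1) fits the free (2, 1) with zero slack on a requested resource.
Verifying each step:
  pool = (2, 0)
  echo needs (1, 0) <= (2, 0) -> finishes; pool += (0, 1) = (2, 1)
  bravo needs (1, 1) <= (2, 1) -> finishes; pool += (1, 1) = (3, 2)
  delta needs (1, 1) <= (3, 2) -> finishes; pool += (1, 2) = (4, 4)
  charlie needs (2, 1) <= (4, 4) -> finishes; pool += (0, 1) = (4, 5)
  india needs (1, 2) <= (4, 5) -> finishes; pool += (1, 0) = (5, 5)
  hotel needs (2, 3) <= (5, 5) -> finishes; pool += (0, 1) = (5, 6)
(3) Exactly 56 of the possible complete orderings are safe sequences.


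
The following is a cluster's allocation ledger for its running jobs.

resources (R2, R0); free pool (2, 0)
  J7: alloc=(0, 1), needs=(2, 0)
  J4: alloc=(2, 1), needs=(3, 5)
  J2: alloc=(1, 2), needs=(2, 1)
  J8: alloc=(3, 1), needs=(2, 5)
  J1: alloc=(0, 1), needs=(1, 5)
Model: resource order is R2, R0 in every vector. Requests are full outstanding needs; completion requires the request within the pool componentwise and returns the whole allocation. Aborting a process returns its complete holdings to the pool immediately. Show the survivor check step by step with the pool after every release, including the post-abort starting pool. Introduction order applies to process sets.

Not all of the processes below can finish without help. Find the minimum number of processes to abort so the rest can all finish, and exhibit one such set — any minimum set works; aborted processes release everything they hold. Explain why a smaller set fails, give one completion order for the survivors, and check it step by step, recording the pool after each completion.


The answer: abort J8 and J1.
Key observation: J4 was stuck for good until J8 and J1 gave back (3, 2); in the order shown it finishes at step 3.
No one abort is enough; case by case: J7 alone leaves J4 blocked (short on R0); J4 alone leaves J8 blocked (short on R0); J2 alone leaves J4 blocked (short on R0); J8 alone leaves J4 blocked (short on R0); J1 alone leaves J4 blocked (short on R0).
One survivor order: J2, J7, J4. Verifying each step (post-abort pool first):
  pool = (5, 2)
  J2: need (2, 1) fits (5, 2); releases (1, 2), pool now (6, 4)
  J7: need (2, 0) fits (6, 4); releases (0, 1), pool now (6, 5)
  J4: need (3, 5) fits (6, 5); releases (2, 1), pool now (8, 6)


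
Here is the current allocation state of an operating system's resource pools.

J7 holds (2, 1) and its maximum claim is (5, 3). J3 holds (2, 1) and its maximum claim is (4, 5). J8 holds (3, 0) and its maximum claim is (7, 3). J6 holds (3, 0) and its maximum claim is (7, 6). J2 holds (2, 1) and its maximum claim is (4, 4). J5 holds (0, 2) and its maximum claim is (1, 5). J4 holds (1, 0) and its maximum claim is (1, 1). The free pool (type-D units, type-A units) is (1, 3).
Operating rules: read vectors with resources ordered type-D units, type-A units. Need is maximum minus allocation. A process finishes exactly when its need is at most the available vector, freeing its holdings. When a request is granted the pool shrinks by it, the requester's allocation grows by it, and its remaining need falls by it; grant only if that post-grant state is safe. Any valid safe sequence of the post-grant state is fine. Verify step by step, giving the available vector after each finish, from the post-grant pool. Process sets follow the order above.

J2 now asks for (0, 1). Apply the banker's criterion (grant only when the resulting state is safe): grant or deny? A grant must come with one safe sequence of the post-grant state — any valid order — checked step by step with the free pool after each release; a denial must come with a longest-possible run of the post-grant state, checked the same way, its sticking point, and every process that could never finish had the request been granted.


GRANT. The post-grant state is safe; one safe sequence: J4, J2, J8, J3, J5, J7, J6.
Key observation: the grant leaves (1, 2) free — enough for J4, whose release restarts the cascade.
Verifying the post-grant state step by step:
  pool = (1, 2)
  J4 needs (0, 1) <= (1, 2) -> finishes; pool += (1, 0) = (2, 2)
  J2 needs (2, 2) <= (2, 2) -> finishes; pool += (2, 2) = (4, 4)
  J8 needs (4, 3) <= (4, 4) -> finishes; pool += (3, 0) = (7, 4)
  J3 needs (2, 4) <= (7, 4) -> finishes; pool += (2, 1) = (9, 5)
  J5 needs (1, 3) <= (9, 5) -> finishes; pool += (0, 2) = (9, 7)
  J7 needs (3, 2) <= (9, 7) -> finishes; pool += (2, 1) = (11, 8)
  J6 needs (4, 6) <= (11, 8) -> finishes; pool += (3, 0) = (14, 8)


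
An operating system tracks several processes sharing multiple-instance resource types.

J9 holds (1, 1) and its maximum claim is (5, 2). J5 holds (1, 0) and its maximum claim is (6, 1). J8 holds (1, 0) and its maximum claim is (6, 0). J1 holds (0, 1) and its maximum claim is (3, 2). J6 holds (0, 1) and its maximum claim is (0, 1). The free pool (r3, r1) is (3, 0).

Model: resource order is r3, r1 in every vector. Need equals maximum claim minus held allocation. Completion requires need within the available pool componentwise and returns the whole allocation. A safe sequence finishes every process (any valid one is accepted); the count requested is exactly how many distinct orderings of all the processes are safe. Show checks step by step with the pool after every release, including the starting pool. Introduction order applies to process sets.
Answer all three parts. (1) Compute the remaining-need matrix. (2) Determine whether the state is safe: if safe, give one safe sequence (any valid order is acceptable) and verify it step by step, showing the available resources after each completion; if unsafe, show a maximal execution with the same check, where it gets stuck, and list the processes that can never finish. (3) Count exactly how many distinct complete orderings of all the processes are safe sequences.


(1) Remaining need (order r3, r1):
  J9: (4, 1)
  J5: (5, 1)
  J8: (5, 0)
  J1: (3, 1)
  J6: (0, 0)
(2) UNSAFE.
Key observation: r3 is the bottleneck — with J6, J1 done the pool holds (3, 2), short of every remaining need.
A maximal execution: J6, J1 — then nothing else fits. Check, step by step:
  pool = (3, 0)
  J6: need (0, 0) fits (3, 0); releases (0, 1), pool now (3, 1)
  J1: need (3, 1) fits (3, 1); releases (0, 1), pool now (3, 2)
  blocked: J9 wants (4, 1), pool (3, 2) — not enough r3
  blocked: J5 wants (5, 1), pool (3, 2) — not enough r3
  blocked: J8 wants (5, 0), pool (3, 2) — not enough r3
Processes that can never finish: J9, J5 and J8.
(3) Exactly 0 of the possible complete orderings are safe sequences.
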